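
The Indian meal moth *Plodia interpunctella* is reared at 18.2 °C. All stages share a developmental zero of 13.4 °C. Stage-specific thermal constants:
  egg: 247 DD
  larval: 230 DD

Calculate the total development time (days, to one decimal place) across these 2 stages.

99.4 days

Daily accumulation at 18.2 °C = 18.2 − 13.4 = 4.8 DD/day.
Total K = 247 + 230 = 477 DD.
Total duration = 477 / 4.8 = 99.375 ≈ 99.4 days.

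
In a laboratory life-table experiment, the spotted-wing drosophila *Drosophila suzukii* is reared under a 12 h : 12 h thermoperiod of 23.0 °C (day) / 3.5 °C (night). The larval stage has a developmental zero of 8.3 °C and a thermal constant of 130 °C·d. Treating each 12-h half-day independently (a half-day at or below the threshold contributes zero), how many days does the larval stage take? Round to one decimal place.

17.7 days

Day half: max(0, 23.0 − 8.3) × 0.5 = 14.7 × 0.5 = 7.35 DD.
Night half: max(0, 3.5 − 8.3) × 0.5 = 0.0 × 0.5 = 0.00 DD.
Per 24 h: 7.35 DD/day.
Duration = 130 / 7.35 = 17.687 ≈ 17.7 days.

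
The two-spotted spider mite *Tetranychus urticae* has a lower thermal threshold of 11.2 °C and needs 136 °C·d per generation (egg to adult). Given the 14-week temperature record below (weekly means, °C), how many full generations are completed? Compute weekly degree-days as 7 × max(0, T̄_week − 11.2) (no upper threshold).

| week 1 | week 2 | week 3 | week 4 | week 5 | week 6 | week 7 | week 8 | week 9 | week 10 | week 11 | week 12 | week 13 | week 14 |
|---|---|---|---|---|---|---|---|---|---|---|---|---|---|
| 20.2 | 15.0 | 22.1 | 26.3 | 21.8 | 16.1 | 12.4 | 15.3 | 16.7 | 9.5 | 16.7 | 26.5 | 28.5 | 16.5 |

5 generations

Weekly DD (7 × max(0, T̄ − 11.2)): 63.0, 26.6, 76.3, 105.7, 74.2, 34.3, 8.4, 28.7, 38.5, 0.0, 38.5, 107.1, 121.1, 37.1.
Season total = 759.5 DD.
Complete generations = ⌊759.5 / 136⌋ = 5.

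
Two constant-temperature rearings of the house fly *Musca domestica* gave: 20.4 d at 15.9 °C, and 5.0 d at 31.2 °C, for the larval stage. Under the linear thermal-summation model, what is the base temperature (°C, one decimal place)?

Linear rate model ⇒ the product D·(T − T_b) is constant across temperatures.
20.4·(15.9 − T_b) = 5.0·(31.2 − T_b)
T_b = (20.4·15.9 − 5.0·31.2) / (20.4 − 5.0) = 168.36 / 15.4 = 10.932 °C ≈ 10.9 °C.

10.9 °C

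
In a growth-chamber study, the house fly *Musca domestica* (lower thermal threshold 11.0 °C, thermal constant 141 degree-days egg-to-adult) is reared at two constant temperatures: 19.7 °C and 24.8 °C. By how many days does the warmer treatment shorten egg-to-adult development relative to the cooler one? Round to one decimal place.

At 19.7 °C: 141 / (19.7 − 11.0) = 141 / 8.7 = 16.207 d.
At 24.8 °C: 141 / (24.8 − 11.0) = 141 / 13.8 = 10.217 d.
Difference = |16.207 − 10.217| = 5.990 ≈ 6.0 days.

6.0 days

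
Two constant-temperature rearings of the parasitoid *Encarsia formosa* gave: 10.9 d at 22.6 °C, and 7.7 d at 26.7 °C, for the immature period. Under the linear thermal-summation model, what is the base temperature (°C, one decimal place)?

12.7 °C

Under the model K = D·(T − T_b), so D₁·(T₁ − T_b) = D₂·(T₂ − T_b).
10.9·(22.6 − T_b) = 7.7·(26.7 − T_b)
T_b = (10.9·22.6 − 7.7·26.7) / (10.9 − 7.7) = 40.75 / 3.2 = 12.734 °C ≈ 12.7 °C.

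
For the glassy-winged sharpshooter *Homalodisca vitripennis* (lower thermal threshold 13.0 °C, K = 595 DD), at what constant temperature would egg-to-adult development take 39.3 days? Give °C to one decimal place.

28.1 °C

Required daily accumulation = 595 / 39.3 = 15.140 DD/day.
T = T_base + 15.140 = 13.0 + 15.140 = 28.140 ≈ 28.1 °C.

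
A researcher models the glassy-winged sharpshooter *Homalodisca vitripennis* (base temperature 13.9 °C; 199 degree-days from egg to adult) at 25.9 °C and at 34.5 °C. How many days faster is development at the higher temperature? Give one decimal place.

6.9 days

At 25.9 °C: 199 / (25.9 − 13.9) = 199 / 12.0 = 16.583 d.
At 34.5 °C: 199 / (34.5 − 13.9) = 199 / 20.6 = 9.660 d.
Difference = |16.583 − 9.660| = 6.923 ≈ 6.9 days.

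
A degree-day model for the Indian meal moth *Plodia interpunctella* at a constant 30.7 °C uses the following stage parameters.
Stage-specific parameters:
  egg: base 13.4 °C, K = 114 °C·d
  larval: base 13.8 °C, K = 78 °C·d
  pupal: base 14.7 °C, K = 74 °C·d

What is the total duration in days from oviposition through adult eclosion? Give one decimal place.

egg: 114 / (30.7 − 13.4) = 114 / 17.3 = 6.590 d.
larval: 78 / (30.7 − 13.8) = 78 / 16.9 = 4.615 d.
pupal: 74 / (30.7 − 14.7) = 74 / 16.0 = 4.625 d.
Sum = 15.830 ≈ 15.8 days.

15.8 days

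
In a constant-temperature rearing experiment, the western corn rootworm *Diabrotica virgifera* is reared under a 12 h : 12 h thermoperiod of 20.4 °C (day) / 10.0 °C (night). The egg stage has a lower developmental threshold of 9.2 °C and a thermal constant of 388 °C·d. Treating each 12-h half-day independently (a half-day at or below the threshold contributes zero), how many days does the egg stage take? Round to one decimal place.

64.7 days

Day half: max(0, 20.4 − 9.2) × 0.5 = 11.2 × 0.5 = 5.60 DD.
Night half: max(0, 10.0 − 9.2) × 0.5 = 0.8 × 0.5 = 0.40 DD.
Per 24 h: 6.00 DD/day.
Duration = 388 / 6.00 = 64.667 ≈ 64.7 days.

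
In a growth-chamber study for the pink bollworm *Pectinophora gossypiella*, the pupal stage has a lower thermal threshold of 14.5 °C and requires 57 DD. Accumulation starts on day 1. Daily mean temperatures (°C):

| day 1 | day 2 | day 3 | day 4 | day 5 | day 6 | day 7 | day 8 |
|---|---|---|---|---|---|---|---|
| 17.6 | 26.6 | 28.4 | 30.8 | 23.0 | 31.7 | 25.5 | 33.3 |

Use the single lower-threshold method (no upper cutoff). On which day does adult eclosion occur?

day 6

Daily DD above 14.5 °C: 3.1, 12.1, 13.9, 16.3, 8.5, 17.2, 11.0, 18.8.
Cumulative: 3.1, 15.2, 29.1, 45.4, 53.9, 71.1, 82.1, 100.9.
The total first reaches 57 DD on day 6.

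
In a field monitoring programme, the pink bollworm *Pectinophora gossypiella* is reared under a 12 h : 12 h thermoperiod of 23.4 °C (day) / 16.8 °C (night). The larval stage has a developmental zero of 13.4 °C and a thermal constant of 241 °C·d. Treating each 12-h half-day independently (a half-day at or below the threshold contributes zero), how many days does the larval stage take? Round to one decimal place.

Day half: max(0, 23.4 − 13.4) × 0.5 = 10.0 × 0.5 = 5.00 DD.
Night half: max(0, 16.8 − 13.4) × 0.5 = 3.4 × 0.5 = 1.70 DD.
Per 24 h: 6.70 DD/day.
Duration = 241 / 6.70 = 35.970 ≈ 36.0 days.

36.0 days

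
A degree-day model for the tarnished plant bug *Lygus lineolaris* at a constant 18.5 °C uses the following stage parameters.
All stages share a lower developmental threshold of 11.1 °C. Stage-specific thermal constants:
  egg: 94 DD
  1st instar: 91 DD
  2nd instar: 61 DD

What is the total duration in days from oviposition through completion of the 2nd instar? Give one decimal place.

33.2 days

Daily accumulation at 18.5 °C = 18.5 − 11.1 = 7.4 DD/day.
Total K = 94 + 91 + 61 = 246 DD.
Total duration = 246 / 7.4 = 33.243 ≈ 33.2 days.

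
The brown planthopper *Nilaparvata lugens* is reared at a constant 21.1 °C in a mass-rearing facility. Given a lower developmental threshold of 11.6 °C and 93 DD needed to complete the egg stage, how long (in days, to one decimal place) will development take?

9.8 days

Daily accumulation = 21.1 − 11.6 = 9.5 DD/day.
Duration = 93 / 9.5 = 9.789 ≈ 9.8 days.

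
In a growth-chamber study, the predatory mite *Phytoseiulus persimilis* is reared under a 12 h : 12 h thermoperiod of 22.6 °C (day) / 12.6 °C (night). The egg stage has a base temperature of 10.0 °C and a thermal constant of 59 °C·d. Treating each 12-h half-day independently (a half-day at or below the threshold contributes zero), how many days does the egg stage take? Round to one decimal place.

Day half: max(0, 22.6 − 10.0) × 0.5 = 12.6 × 0.5 = 6.30 DD.
Night half: max(0, 12.6 − 10.0) × 0.5 = 2.6 × 0.5 = 1.30 DD.
Per 24 h: 7.60 DD/day.
Duration = 59 / 7.60 = 7.763 ≈ 7.8 days.

7.8 days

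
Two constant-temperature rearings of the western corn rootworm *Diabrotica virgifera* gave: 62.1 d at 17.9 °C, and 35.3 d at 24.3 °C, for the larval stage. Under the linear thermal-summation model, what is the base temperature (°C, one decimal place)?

9.5 °C

Under the model K = D·(T − T_b), so D₁·(T₁ − T_b) = D₂·(T₂ − T_b).
62.1·(17.9 − T_b) = 35.3·(24.3 − T_b)
T_b = (62.1·17.9 − 35.3·24.3) / (62.1 − 35.3) = 253.80 / 26.8 = 9.470 °C ≈ 9.5 °C.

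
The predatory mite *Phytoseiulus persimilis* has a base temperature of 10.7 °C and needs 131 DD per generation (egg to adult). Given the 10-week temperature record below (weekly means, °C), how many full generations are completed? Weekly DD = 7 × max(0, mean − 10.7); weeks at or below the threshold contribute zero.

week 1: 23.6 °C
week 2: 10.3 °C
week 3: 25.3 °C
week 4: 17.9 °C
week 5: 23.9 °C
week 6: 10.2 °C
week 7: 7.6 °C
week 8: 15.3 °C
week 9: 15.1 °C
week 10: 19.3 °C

Weekly DD (7 × max(0, T̄ − 10.7)): 90.3, 0.0, 102.2, 50.4, 92.4, 0.0, 0.0, 32.2, 30.8, 60.2.
Season total = 458.5 DD.
Complete generations = ⌊458.5 / 131⌋ = 3.

3 generations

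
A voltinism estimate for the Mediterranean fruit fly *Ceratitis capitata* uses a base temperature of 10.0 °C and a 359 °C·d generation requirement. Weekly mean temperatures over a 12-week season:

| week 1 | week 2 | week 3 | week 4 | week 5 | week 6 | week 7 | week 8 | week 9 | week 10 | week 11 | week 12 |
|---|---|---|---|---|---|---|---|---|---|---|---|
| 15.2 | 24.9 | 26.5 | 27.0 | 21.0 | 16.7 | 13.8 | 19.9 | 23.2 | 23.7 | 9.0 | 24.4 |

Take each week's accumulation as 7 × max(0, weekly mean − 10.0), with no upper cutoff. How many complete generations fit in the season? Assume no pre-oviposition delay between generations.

2 generations

Weekly DD (7 × max(0, T̄ − 10.0)): 36.4, 104.3, 115.5, 119.0, 77.0, 46.9, 26.6, 69.3, 92.4, 95.9, 0.0, 100.8.
Season total = 884.1 DD.
Complete generations = ⌊884.1 / 359⌋ = 2.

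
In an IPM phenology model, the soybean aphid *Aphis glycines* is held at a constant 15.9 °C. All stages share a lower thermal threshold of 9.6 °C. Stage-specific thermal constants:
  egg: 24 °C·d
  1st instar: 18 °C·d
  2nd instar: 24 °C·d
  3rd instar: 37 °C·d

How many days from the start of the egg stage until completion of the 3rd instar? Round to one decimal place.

16.3 days

Daily accumulation at 15.9 °C = 15.9 − 9.6 = 6.3 DD/day.
Total K = 24 + 18 + 24 + 37 = 103 DD.
Total duration = 103 / 6.3 = 16.349 ≈ 16.3 days.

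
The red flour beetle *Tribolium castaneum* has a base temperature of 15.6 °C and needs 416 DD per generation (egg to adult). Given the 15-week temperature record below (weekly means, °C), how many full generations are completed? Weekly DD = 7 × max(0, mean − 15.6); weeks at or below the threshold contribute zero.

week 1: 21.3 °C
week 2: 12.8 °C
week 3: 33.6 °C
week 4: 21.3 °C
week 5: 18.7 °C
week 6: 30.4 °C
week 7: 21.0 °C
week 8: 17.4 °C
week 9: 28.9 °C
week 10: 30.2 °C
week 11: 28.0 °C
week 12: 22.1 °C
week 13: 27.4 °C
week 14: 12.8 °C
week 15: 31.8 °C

2 generations

Weekly DD (7 × max(0, T̄ − 15.6)): 39.9, 0.0, 126.0, 39.9, 21.7, 103.6, 37.8, 12.6, 93.1, 102.2, 86.8, 45.5, 82.6, 0.0, 113.4.
Season total = 905.1 DD.
Complete generations = ⌊905.1 / 416⌋ = 2.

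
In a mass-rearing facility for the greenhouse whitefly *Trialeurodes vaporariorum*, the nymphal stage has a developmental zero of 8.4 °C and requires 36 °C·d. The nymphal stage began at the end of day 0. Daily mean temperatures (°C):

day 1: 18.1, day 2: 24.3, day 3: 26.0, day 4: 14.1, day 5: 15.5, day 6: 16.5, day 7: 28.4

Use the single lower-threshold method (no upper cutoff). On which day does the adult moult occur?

Daily DD above 8.4 °C: 9.7, 15.9, 17.6, 5.7, 7.1, 8.1, 20.0.
Cumulative: 9.7, 25.6, 43.2, 48.9, 56.0, 64.1, 84.1.
The total first reaches 36 DD on day 3.

day 3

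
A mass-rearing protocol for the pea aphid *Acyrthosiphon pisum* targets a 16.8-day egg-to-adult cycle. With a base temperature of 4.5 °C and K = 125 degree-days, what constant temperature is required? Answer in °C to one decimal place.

11.9 °C

Required daily accumulation = 125 / 16.8 = 7.440 DD/day.
T = T_base + 7.440 = 4.5 + 7.440 = 11.940 ≈ 11.9 °C.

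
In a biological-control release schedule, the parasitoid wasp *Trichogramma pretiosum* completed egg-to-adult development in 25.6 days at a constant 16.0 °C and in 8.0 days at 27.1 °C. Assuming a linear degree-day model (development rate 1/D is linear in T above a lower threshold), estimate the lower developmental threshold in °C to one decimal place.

Equal thermal constants: D₁(T₁ − T_b) = D₂(T₂ − T_b).
25.6·(16.0 − T_b) = 8.0·(27.1 − T_b)
T_b = (25.6·16.0 − 8.0·27.1) / (25.6 − 8.0) = 192.80 / 17.6 = 10.955 °C ≈ 11.0 °C.

11.0 °C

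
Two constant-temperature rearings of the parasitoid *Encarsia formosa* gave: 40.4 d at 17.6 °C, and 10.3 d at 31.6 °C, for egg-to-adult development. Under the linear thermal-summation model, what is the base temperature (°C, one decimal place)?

12.8 °C

Equal thermal constants: D₁(T₁ − T_b) = D₂(T₂ − T_b).
40.4·(17.6 − T_b) = 10.3·(31.6 − T_b)
T_b = (40.4·17.6 − 10.3·31.6) / (40.4 − 10.3) = 385.56 / 30.1 = 12.809 °C ≈ 12.8 °C.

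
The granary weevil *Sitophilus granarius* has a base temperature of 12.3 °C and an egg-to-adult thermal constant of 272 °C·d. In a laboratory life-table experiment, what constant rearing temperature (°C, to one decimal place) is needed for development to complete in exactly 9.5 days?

40.9 °C

Required daily accumulation = 272 / 9.5 = 28.632 DD/day.
T = T_base + 28.632 = 12.3 + 28.632 = 40.932 ≈ 40.9 °C.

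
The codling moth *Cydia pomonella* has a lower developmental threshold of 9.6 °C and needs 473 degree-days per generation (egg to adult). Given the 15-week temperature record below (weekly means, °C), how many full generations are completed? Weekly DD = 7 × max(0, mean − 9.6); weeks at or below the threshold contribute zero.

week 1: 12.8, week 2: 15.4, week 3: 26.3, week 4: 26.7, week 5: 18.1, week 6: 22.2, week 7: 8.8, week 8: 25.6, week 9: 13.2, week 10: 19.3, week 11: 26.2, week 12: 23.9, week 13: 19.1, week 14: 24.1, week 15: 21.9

2 generations

Weekly DD (7 × max(0, T̄ − 9.6)): 22.4, 40.6, 116.9, 119.7, 59.5, 88.2, 0.0, 112.0, 25.2, 67.9, 116.2, 100.1, 66.5, 101.5, 86.1.
Season total = 1122.8 DD.
Complete generations = ⌊1122.8 / 473⌋ = 2.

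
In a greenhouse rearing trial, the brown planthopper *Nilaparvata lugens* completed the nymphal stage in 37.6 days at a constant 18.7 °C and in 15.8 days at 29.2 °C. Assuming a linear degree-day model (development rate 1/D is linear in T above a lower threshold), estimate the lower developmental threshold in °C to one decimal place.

11.1 °C

Linear rate model ⇒ the product D·(T − T_b) is constant across temperatures.
37.6·(18.7 − T_b) = 15.8·(29.2 − T_b)
T_b = (37.6·18.7 − 15.8·29.2) / (37.6 − 15.8) = 241.76 / 21.8 = 11.090 °C ≈ 11.1 °C.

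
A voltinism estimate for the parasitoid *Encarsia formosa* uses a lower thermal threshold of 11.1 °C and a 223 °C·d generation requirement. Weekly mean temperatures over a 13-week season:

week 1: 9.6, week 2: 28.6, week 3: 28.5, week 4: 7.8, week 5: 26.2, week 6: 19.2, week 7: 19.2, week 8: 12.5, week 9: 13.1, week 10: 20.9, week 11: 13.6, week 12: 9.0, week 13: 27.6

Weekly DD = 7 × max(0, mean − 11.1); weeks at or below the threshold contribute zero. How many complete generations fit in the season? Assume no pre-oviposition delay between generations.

Weekly DD (7 × max(0, T̄ − 11.1)): 0.0, 122.5, 121.8, 0.0, 105.7, 56.7, 56.7, 9.8, 14.0, 68.6, 17.5, 0.0, 115.5.
Season total = 688.8 DD.
Complete generations = ⌊688.8 / 223⌋ = 3.

3 generations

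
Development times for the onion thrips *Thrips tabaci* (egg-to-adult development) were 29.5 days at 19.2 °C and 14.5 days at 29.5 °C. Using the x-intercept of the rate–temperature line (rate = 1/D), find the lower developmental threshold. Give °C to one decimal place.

Under the model K = D·(T − T_b), so D₁·(T₁ − T_b) = D₂·(T₂ − T_b).
29.5·(19.2 − T_b) = 14.5·(29.5 − T_b)
T_b = (29.5·19.2 − 14.5·29.5) / (29.5 − 14.5) = 138.65 / 15.0 = 9.243 °C ≈ 9.2 °C.

9.2 °C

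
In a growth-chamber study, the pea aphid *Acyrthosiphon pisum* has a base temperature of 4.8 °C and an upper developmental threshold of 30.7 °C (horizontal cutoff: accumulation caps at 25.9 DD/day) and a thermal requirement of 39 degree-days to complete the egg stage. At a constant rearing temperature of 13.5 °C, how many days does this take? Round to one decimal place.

4.5 days

Daily accumulation = 13.5 − 4.8 = 8.7 DD/day.
Duration = 39 / 8.7 = 4.483 ≈ 4.5 days.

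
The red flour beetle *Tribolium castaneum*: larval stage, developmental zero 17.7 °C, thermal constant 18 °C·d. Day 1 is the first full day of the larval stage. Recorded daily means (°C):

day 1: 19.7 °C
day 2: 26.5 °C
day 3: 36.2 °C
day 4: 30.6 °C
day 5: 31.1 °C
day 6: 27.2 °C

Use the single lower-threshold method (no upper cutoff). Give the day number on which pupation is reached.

Daily DD above 17.7 °C: 2.0, 8.8, 18.5, 12.9, 13.4, 9.5.
Cumulative: 2.0, 10.8, 29.3, 42.2, 55.6, 65.1.
The total first reaches 18 DD on day 3.

day 3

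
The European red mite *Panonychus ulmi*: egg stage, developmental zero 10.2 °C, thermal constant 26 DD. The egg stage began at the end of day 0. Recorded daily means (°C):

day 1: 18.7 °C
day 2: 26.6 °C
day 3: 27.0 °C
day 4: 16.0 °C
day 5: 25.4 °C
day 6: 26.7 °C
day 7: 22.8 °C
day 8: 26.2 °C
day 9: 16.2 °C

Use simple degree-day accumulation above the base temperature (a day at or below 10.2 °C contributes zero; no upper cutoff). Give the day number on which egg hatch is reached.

Daily DD above 10.2 °C: 8.5, 16.4, 16.8, 5.8, 15.2, 16.5, 12.6, 16.0, 6.0.
Cumulative: 8.5, 24.9, 41.7, 47.5, 62.7, 79.2, 91.8, 107.8, 113.8.
The total first reaches 26 DD on day 3.

day 3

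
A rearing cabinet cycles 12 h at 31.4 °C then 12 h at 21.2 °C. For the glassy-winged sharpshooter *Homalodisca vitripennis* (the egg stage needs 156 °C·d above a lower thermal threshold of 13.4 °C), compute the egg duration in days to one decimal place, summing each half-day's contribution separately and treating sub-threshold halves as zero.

12.1 days

Day half: max(0, 31.4 − 13.4) × 0.5 = 18.0 × 0.5 = 9.00 DD.
Night half: max(0, 21.2 − 13.4) × 0.5 = 7.8 × 0.5 = 3.90 DD.
Per 24 h: 12.90 DD/day.
Duration = 156 / 12.90 = 12.093 ≈ 12.1 days.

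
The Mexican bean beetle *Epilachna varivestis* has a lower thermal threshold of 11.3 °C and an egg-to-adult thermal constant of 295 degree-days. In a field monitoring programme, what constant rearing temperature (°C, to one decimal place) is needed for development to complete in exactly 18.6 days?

Required daily accumulation = 295 / 18.6 = 15.860 DD/day.
T = T_base + 15.860 = 11.3 + 15.860 = 27.160 ≈ 27.2 °C.

27.2 °C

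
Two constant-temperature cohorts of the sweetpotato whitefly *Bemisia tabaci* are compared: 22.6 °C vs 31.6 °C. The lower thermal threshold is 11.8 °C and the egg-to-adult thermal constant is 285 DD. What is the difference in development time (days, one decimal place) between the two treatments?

12.0 days

At 22.6 °C: 285 / (22.6 − 11.8) = 285 / 10.8 = 26.389 d.
At 31.6 °C: 285 / (31.6 − 11.8) = 285 / 19.8 = 14.394 d.
Difference = |26.389 − 14.394| = 11.995 ≈ 12.0 days.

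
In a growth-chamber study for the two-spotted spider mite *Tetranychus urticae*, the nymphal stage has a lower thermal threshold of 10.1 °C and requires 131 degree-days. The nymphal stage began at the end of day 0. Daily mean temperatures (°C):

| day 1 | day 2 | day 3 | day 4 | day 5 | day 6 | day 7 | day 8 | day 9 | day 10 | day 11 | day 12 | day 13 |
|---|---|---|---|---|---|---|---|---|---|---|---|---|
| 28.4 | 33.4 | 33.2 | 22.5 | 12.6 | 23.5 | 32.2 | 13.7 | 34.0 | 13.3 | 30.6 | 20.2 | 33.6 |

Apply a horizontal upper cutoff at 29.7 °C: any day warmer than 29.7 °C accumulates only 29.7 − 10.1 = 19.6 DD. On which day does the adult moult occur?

day 10

Daily DD above 10.1 °C (capped at 19.6): 18.3, 19.6, 19.6, 12.4, 2.5, 13.4, 19.6, 3.6, 19.6, 3.2, 19.6, 10.1, 19.6.
Cumulative: 18.3, 37.9, 57.5, 69.9, 72.4, 85.8, 105.4, 109.0, 128.6, 131.8, 151.4, 161.5, 181.1.
The total first reaches 131 DD on day 10.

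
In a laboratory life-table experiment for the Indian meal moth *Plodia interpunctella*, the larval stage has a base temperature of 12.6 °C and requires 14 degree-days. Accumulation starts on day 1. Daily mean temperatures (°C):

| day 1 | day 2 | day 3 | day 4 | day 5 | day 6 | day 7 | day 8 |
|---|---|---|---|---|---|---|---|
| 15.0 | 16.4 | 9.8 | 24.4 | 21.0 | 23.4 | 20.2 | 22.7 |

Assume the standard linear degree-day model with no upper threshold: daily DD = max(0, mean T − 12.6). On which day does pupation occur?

Daily DD above 12.6 °C: 2.4, 3.8, 0.0, 11.8, 8.4, 10.8, 7.6, 10.1.
Cumulative: 2.4, 6.2, 6.2, 18.0, 26.4, 37.2, 44.8, 54.9.
The total first reaches 14 DD on day 4.

day 4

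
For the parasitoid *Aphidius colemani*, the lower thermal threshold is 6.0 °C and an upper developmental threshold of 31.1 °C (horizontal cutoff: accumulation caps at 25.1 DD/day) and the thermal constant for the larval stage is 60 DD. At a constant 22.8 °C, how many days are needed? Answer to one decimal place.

Daily accumulation = 22.8 − 6.0 = 16.8 DD/day.
Duration = 60 / 16.8 = 3.571 ≈ 3.6 days.

3.6 days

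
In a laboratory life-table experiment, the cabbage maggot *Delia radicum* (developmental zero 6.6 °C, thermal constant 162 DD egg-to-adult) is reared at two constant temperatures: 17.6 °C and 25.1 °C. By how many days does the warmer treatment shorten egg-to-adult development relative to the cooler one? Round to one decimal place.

6.0 days

At 17.6 °C: 162 / (17.6 − 6.6) = 162 / 11.0 = 14.727 d.
At 25.1 °C: 162 / (25.1 − 6.6) = 162 / 18.5 = 8.757 d.
Difference = |14.727 − 8.757| = 5.971 ≈ 6.0 days.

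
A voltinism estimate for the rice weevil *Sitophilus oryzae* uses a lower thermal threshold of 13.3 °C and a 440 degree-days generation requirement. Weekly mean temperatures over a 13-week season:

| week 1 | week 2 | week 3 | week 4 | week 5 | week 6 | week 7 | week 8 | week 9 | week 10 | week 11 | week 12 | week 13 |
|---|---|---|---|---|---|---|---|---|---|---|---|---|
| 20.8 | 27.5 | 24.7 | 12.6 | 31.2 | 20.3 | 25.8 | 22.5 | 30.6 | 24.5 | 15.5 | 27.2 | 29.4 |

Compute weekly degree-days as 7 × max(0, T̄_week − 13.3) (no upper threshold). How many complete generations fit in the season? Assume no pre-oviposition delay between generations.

Weekly DD (7 × max(0, T̄ − 13.3)): 52.5, 99.4, 79.8, 0.0, 125.3, 49.0, 87.5, 64.4, 121.1, 78.4, 15.4, 97.3, 112.7.
Season total = 982.8 DD.
Complete generations = ⌊982.8 / 440⌋ = 2.

2 generations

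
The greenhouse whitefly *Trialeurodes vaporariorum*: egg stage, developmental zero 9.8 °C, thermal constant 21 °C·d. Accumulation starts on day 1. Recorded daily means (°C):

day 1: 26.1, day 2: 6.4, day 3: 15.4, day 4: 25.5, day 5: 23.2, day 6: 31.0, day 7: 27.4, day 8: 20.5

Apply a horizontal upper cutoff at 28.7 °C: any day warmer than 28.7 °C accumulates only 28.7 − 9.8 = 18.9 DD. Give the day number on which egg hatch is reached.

Daily DD above 9.8 °C (capped at 18.9): 16.3, 0.0, 5.6, 15.7, 13.4, 18.9, 17.6, 10.7.
Cumulative: 16.3, 16.3, 21.9, 37.6, 51.0, 69.9, 87.5, 98.2.
The total first reaches 21 DD on day 3.

day 3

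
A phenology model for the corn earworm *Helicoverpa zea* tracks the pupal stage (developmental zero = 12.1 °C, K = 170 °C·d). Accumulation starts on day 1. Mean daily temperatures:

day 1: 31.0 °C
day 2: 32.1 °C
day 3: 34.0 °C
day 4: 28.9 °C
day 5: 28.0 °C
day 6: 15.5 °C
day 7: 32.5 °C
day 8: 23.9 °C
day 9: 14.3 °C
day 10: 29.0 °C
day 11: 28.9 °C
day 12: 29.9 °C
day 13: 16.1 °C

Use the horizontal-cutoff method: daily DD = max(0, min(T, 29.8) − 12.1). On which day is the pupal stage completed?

Daily DD above 12.1 °C (capped at 17.7): 17.7, 17.7, 17.7, 16.8, 15.9, 3.4, 17.7, 11.8, 2.2, 16.9, 16.8, 17.7, 4.0.
Cumulative: 17.7, 35.4, 53.1, 69.9, 85.8, 89.2, 106.9, 118.7, 120.9, 137.8, 154.6, 172.3, 176.3.
The total first reaches 170 DD on day 12.

day 12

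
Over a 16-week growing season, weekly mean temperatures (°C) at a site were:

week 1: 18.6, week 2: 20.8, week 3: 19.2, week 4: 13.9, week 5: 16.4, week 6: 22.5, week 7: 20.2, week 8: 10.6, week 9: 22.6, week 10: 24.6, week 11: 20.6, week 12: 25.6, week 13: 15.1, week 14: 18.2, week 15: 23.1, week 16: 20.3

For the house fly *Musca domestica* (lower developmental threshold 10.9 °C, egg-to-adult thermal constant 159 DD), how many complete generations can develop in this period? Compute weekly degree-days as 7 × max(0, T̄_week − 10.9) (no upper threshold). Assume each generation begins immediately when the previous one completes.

6 generations

Weekly DD (7 × max(0, T̄ − 10.9)): 53.9, 69.3, 58.1, 21.0, 38.5, 81.2, 65.1, 0.0, 81.9, 95.9, 67.9, 102.9, 29.4, 51.1, 85.4, 65.8.
Season total = 967.4 DD.
Complete generations = ⌊967.4 / 159⌋ = 6.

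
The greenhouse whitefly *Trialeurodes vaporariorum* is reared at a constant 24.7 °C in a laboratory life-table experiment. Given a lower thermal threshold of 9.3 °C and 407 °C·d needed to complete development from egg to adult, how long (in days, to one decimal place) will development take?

Daily accumulation = 24.7 − 9.3 = 15.4 DD/day.
Duration = 407 / 15.4 = 26.429 ≈ 26.4 days.

26.4 days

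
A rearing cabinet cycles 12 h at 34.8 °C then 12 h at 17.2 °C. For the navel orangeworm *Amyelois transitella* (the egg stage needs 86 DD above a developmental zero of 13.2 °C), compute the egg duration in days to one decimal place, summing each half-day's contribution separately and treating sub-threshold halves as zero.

Day half: max(0, 34.8 − 13.2) × 0.5 = 21.6 × 0.5 = 10.80 DD.
Night half: max(0, 17.2 − 13.2) × 0.5 = 4.0 × 0.5 = 2.00 DD.
Per 24 h: 12.80 DD/day.
Duration = 86 / 12.80 = 6.719 ≈ 6.7 days.

6.7 days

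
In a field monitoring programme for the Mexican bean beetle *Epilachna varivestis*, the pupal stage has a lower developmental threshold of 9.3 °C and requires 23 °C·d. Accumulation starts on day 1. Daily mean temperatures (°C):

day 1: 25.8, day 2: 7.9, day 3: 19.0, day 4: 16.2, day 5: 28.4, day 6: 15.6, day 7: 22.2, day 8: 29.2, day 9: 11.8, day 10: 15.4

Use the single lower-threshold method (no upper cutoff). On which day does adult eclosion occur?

day 3

Daily DD above 9.3 °C: 16.5, 0.0, 9.7, 6.9, 19.1, 6.3, 12.9, 19.9, 2.5, 6.1.
Cumulative: 16.5, 16.5, 26.2, 33.1, 52.2, 58.5, 71.4, 91.3, 93.8, 99.9.
The total first reaches 23 DD on day 3.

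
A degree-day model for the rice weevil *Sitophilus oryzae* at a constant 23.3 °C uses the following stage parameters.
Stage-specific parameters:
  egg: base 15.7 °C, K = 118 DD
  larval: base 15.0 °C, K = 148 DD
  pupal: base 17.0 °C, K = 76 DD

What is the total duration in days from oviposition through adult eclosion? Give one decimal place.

egg: 118 / (23.3 − 15.7) = 118 / 7.6 = 15.526 d.
larval: 148 / (23.3 − 15.0) = 148 / 8.3 = 17.831 d.
pupal: 76 / (23.3 − 17.0) = 76 / 6.3 = 12.063 d.
Sum = 45.421 ≈ 45.4 days.

45.4 days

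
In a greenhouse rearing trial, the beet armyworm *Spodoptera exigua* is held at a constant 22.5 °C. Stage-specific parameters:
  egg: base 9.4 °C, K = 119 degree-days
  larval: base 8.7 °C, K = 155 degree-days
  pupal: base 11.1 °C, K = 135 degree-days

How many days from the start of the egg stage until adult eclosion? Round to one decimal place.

egg: 119 / (22.5 − 9.4) = 119 / 13.1 = 9.084 d.
larval: 155 / (22.5 − 8.7) = 155 / 13.8 = 11.232 d.
pupal: 135 / (22.5 − 11.1) = 135 / 11.4 = 11.842 d.
Sum = 32.158 ≈ 32.2 days.

32.2 days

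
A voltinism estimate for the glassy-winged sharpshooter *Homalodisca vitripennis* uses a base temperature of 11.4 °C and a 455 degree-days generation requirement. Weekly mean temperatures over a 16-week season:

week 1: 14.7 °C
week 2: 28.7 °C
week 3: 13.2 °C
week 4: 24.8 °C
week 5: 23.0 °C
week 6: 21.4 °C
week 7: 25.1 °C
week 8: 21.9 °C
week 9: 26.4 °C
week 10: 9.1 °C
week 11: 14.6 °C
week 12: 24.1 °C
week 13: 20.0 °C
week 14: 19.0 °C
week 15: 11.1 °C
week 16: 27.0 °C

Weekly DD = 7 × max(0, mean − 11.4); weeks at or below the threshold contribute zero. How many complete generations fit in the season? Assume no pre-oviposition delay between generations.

Weekly DD (7 × max(0, T̄ − 11.4)): 23.1, 121.1, 12.6, 93.8, 81.2, 70.0, 95.9, 73.5, 105.0, 0.0, 22.4, 88.9, 60.2, 53.2, 0.0, 109.2.
Season total = 1010.1 DD.
Complete generations = ⌊1010.1 / 455⌋ = 2.

2 generations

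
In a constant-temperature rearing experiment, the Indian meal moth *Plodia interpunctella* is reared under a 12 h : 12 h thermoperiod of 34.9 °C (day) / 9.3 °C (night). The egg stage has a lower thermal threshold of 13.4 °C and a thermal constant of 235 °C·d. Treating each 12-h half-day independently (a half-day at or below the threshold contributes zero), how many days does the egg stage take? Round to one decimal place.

21.9 days

Day half: max(0, 34.9 − 13.4) × 0.5 = 21.5 × 0.5 = 10.75 DD.
Night half: max(0, 9.3 − 13.4) × 0.5 = 0.0 × 0.5 = 0.00 DD.
Per 24 h: 10.75 DD/day.
Duration = 235 / 10.75 = 21.860 ≈ 21.9 days.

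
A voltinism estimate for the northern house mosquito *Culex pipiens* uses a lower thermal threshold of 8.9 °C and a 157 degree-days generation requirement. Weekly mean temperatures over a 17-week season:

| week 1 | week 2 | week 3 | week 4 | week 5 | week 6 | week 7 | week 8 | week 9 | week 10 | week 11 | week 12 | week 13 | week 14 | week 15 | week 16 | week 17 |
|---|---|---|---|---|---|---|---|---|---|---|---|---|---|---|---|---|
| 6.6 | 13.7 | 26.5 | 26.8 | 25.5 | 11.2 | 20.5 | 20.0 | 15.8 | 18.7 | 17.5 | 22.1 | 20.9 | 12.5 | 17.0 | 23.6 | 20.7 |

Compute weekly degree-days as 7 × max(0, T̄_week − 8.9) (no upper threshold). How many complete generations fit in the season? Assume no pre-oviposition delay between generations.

7 generations

Weekly DD (7 × max(0, T̄ − 8.9)): 0.0, 33.6, 123.2, 125.3, 116.2, 16.1, 81.2, 77.7, 48.3, 68.6, 60.2, 92.4, 84.0, 25.2, 56.7, 102.9, 82.6.
Season total = 1194.2 DD.
Complete generations = ⌊1194.2 / 157⌋ = 7.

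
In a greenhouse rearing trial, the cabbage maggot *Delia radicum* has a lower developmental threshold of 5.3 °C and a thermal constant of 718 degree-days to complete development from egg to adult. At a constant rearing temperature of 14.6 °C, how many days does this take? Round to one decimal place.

Daily accumulation = 14.6 − 5.3 = 9.3 DD/day.
Duration = 718 / 9.3 = 77.204 ≈ 77.2 days.

77.2 days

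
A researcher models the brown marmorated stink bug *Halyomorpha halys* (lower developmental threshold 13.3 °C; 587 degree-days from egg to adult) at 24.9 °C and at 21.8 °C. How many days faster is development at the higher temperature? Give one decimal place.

At 24.9 °C: 587 / (24.9 − 13.3) = 587 / 11.6 = 50.603 d.
At 21.8 °C: 587 / (21.8 − 13.3) = 587 / 8.5 = 69.059 d.
Difference = |50.603 − 69.059| = 18.455 ≈ 18.5 days.

18.5 days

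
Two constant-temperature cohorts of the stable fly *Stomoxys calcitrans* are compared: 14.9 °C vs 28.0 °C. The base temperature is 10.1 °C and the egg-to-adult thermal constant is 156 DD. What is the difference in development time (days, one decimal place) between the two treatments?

23.8 days

At 14.9 °C: 156 / (14.9 − 10.1) = 156 / 4.8 = 32.500 d.
At 28.0 °C: 156 / (28.0 − 10.1) = 156 / 17.9 = 8.715 d.
Difference = |32.500 − 8.715| = 23.785 ≈ 23.8 days.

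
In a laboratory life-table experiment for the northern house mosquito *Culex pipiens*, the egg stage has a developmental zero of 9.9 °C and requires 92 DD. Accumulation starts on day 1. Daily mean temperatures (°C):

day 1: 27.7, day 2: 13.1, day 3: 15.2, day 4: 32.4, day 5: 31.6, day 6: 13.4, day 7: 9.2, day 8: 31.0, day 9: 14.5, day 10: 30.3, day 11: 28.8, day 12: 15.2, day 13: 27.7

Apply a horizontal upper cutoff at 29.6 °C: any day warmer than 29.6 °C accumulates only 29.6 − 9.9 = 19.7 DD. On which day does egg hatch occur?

day 9

Daily DD above 9.9 °C (capped at 19.7): 17.8, 3.2, 5.3, 19.7, 19.7, 3.5, 0.0, 19.7, 4.6, 19.7, 18.9, 5.3, 17.8.
Cumulative: 17.8, 21.0, 26.3, 46.0, 65.7, 69.2, 69.2, 88.9, 93.5, 113.2, 132.1, 137.4, 155.2.
The total first reaches 92 DD on day 9.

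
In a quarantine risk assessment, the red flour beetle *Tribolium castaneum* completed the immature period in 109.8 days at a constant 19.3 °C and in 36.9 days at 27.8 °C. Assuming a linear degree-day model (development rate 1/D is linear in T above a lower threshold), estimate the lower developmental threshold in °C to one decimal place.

15.0 °C

Under the model K = D·(T − T_b), so D₁·(T₁ − T_b) = D₂·(T₂ − T_b).
109.8·(19.3 − T_b) = 36.9·(27.8 − T_b)
T_b = (109.8·19.3 − 36.9·27.8) / (109.8 − 36.9) = 1093.32 / 72.9 = 14.998 °C ≈ 15.0 °C.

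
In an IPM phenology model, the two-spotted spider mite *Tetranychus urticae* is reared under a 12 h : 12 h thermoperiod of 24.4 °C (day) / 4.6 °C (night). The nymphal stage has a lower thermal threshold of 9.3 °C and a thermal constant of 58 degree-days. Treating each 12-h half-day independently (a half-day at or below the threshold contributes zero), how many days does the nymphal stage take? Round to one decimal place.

7.7 days

Day half: max(0, 24.4 − 9.3) × 0.5 = 15.1 × 0.5 = 7.55 DD.
Night half: max(0, 4.6 − 9.3) × 0.5 = 0.0 × 0.5 = 0.00 DD.
Per 24 h: 7.55 DD/day.
Duration = 58 / 7.55 = 7.682 ≈ 7.7 days.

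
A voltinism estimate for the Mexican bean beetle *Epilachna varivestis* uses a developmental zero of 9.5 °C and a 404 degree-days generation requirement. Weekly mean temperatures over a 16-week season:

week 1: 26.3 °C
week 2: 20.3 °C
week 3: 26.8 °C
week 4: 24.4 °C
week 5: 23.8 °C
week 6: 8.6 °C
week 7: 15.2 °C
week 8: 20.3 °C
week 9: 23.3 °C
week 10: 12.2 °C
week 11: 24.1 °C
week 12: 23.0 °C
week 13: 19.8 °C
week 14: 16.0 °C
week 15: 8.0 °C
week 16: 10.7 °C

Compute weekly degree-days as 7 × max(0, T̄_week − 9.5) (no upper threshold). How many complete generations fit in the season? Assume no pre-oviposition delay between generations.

2 generations

Weekly DD (7 × max(0, T̄ − 9.5)): 117.6, 75.6, 121.1, 104.3, 100.1, 0.0, 39.9, 75.6, 96.6, 18.9, 102.2, 94.5, 72.1, 45.5, 0.0, 8.4.
Season total = 1072.4 DD.
Complete generations = ⌊1072.4 / 404⌋ = 2.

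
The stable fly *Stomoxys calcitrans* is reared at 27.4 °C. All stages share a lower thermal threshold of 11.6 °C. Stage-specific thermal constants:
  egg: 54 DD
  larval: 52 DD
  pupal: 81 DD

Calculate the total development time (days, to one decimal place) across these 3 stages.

Daily accumulation at 27.4 °C = 27.4 − 11.6 = 15.8 DD/day.
Total K = 54 + 52 + 81 = 187 DD.
Total duration = 187 / 15.8 = 11.835 ≈ 11.8 days.

11.8 days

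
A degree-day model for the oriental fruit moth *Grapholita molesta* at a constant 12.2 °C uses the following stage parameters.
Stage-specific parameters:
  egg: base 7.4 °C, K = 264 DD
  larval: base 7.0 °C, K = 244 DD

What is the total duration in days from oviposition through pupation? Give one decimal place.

egg: 264 / (12.2 − 7.4) = 264 / 4.8 = 55.000 d.
larval: 244 / (12.2 − 7.0) = 244 / 5.2 = 46.923 d.
Sum = 101.923 ≈ 101.9 days.

101.9 days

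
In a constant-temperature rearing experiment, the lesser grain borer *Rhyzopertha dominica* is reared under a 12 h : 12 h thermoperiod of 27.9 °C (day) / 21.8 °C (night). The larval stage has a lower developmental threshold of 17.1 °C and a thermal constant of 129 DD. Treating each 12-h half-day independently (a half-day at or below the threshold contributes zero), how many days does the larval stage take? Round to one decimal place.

16.6 days

Day half: max(0, 27.9 − 17.1) × 0.5 = 10.8 × 0.5 = 5.40 DD.
Night half: max(0, 21.8 − 17.1) × 0.5 = 4.7 × 0.5 = 2.35 DD.
Per 24 h: 7.75 DD/day.
Duration = 129 / 7.75 = 16.645 ≈ 16.6 days.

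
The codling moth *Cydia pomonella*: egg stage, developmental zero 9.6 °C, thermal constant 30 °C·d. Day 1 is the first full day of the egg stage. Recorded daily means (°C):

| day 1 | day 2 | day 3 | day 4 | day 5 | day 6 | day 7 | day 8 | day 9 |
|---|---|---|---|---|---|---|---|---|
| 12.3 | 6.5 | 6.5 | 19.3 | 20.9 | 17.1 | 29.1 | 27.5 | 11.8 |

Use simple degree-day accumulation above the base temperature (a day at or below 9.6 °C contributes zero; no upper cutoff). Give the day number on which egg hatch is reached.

day 6

Daily DD above 9.6 °C: 2.7, 0.0, 0.0, 9.7, 11.3, 7.5, 19.5, 17.9, 2.2.
Cumulative: 2.7, 2.7, 2.7, 12.4, 23.7, 31.2, 50.7, 68.6, 70.8.
The total first reaches 30 DD on day 6.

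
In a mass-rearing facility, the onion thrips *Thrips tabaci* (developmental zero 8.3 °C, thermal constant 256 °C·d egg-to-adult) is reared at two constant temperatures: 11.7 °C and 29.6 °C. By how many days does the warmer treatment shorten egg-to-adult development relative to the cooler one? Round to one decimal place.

At 11.7 °C: 256 / (11.7 − 8.3) = 256 / 3.4 = 75.294 d.
At 29.6 °C: 256 / (29.6 − 8.3) = 256 / 21.3 = 12.019 d.
Difference = |75.294 − 12.019| = 63.275 ≈ 63.3 days.

63.3 days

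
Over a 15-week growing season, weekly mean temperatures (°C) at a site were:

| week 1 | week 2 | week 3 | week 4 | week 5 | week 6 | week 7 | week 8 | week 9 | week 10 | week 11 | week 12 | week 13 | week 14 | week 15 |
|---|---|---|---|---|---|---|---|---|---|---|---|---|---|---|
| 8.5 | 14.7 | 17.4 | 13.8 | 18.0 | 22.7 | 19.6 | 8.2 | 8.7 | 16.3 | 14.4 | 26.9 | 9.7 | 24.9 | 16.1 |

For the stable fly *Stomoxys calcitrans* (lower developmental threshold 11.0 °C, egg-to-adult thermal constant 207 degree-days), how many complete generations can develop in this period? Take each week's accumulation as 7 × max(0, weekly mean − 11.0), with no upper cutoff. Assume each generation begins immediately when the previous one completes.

2 generations

Weekly DD (7 × max(0, T̄ − 11.0)): 0.0, 25.9, 44.8, 19.6, 49.0, 81.9, 60.2, 0.0, 0.0, 37.1, 23.8, 111.3, 0.0, 97.3, 35.7.
Season total = 586.6 DD.
Complete generations = ⌊586.6 / 207⌋ = 2.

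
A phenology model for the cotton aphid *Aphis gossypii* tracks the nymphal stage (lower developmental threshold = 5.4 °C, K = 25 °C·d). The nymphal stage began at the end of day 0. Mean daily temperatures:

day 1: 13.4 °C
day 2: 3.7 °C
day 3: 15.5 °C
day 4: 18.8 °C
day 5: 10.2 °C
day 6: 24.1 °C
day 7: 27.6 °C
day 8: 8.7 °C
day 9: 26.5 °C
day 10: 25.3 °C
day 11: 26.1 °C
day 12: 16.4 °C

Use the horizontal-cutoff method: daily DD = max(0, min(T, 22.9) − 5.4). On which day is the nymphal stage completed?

day 4

Daily DD above 5.4 °C (capped at 17.5): 8.0, 0.0, 10.1, 13.4, 4.8, 17.5, 17.5, 3.3, 17.5, 17.5, 17.5, 11.0.
Cumulative: 8.0, 8.0, 18.1, 31.5, 36.3, 53.8, 71.3, 74.6, 92.1, 109.6, 127.1, 138.1.
The total first reaches 25 DD on day 4.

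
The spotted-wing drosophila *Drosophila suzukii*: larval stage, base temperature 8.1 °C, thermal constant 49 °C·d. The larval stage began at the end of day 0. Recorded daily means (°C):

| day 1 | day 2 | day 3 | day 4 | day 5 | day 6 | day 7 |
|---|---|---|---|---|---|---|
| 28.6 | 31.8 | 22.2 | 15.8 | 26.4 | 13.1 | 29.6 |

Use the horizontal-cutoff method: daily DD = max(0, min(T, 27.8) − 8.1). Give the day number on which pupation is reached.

Daily DD above 8.1 °C (capped at 19.7): 19.7, 19.7, 14.1, 7.7, 18.3, 5.0, 19.7.
Cumulative: 19.7, 39.4, 53.5, 61.2, 79.5, 84.5, 104.2.
The total first reaches 49 DD on day 3.

day 3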